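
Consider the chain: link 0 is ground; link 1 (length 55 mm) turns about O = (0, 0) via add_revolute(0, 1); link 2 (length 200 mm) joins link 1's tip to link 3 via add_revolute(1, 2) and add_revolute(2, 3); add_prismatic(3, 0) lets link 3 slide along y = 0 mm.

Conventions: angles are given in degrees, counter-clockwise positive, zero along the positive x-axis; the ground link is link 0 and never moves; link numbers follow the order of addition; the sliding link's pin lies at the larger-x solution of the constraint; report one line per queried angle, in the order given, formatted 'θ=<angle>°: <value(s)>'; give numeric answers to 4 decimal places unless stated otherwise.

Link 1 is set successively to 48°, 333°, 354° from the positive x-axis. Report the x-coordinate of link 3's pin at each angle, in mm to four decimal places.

geometry: r = 55 mm, L = 200 mm, e = 0 mm
θ=48°: crank pin P = (r cos θ, r sin θ) = (36.802183, 40.872965)
θ=48°: h = r sin θ − e = 40.872965 − 0 = 40.872965
θ=48°: x = r cos θ + √(L² − h²) = 36.802183 + 195.778959 = 232.581142
θ=333°: crank pin P = (r cos θ, r sin θ) = (49.005359, -24.969477)
θ=333°: h = r sin θ − e = -24.969477 − 0 = -24.969477
θ=333°: x = r cos θ + √(L² − h²) = 49.005359 + 198.435191 = 247.440550
θ=354°: crank pin P = (r cos θ, r sin θ) = (54.698704, -5.749065)
θ=354°: h = r sin θ − e = -5.749065 − 0 = -5.749065
θ=354°: x = r cos θ + √(L² − h²) = 54.698704 + 199.917354 = 254.616058

θ=48°: 232.5811
θ=333°: 247.4406
θ=354°: 254.6161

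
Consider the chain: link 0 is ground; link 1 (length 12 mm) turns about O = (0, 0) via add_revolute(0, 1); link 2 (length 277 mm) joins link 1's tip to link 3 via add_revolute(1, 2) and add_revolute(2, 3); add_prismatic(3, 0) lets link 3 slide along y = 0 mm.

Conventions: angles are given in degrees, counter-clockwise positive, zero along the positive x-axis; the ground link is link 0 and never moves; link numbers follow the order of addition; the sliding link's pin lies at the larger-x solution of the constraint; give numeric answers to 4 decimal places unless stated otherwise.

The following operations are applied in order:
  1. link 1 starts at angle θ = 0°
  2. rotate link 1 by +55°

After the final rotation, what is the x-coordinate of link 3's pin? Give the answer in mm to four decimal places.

geometry: r = 12 mm, L = 277 mm, e = 0 mm; θ starts at 0°
rotate link 1 by +55°: θ ← 0° +55° = 55°
crank pin P = (r cos θ, r sin θ) = (6.882917, 9.829825)
h = r sin θ − e = 9.829825 − 0 = 9.829825
x = r cos θ + √(L² − h²) = 6.882917 + 276.825531 = 283.708448

283.7084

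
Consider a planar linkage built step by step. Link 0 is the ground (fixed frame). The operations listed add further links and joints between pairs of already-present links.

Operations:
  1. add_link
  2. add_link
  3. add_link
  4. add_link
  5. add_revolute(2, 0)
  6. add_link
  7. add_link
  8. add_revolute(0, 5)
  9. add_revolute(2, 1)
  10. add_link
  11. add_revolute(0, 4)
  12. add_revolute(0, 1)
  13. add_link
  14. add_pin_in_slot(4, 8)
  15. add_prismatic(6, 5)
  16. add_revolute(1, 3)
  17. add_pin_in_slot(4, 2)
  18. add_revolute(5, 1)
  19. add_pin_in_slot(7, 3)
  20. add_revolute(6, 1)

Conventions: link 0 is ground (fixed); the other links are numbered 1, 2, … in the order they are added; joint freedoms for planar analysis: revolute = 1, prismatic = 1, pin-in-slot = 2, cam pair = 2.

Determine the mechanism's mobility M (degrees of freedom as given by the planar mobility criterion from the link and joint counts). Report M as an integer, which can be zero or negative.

L=1 J1=0 J2=0
add link → L=2 J1=0 J2=0
add link → L=3 J1=0 J2=0
add link → L=4 J1=0 J2=0
add link → L=5 J1=0 J2=0
R@2,0 dof=1 J1 → L=5 J1=1 J2=0
add link → L=6 J1=1 J2=0
add link → L=7 J1=1 J2=0
R@0,5 dof=1 J1 → L=7 J1=2 J2=0
R@2,1 dof=1 J1 → L=7 J1=3 J2=0
add link → L=8 J1=3 J2=0
R@0,4 dof=1 J1 → L=8 J1=4 J2=0
R@0,1 dof=1 J1 → L=8 J1=5 J2=0
add link → L=9 J1=5 J2=0
PS@4,8 dof=2 J2 → L=9 J1=5 J2=1
P@6,5 dof=1 J1 → L=9 J1=6 J2=1
R@1,3 dof=1 J1 → L=9 J1=7 J2=1
PS@4,2 dof=2 J2 → L=9 J1=7 J2=2
R@5,1 dof=1 J1 → L=9 J1=8 J2=2
PS@7,3 dof=2 J2 → L=9 J1=8 J2=3
R@6,1 dof=1 J1 → L=9 J1=9 J2=3
M=3(L−1)−2J1−J2=3·8−2·9−3=3

M = 3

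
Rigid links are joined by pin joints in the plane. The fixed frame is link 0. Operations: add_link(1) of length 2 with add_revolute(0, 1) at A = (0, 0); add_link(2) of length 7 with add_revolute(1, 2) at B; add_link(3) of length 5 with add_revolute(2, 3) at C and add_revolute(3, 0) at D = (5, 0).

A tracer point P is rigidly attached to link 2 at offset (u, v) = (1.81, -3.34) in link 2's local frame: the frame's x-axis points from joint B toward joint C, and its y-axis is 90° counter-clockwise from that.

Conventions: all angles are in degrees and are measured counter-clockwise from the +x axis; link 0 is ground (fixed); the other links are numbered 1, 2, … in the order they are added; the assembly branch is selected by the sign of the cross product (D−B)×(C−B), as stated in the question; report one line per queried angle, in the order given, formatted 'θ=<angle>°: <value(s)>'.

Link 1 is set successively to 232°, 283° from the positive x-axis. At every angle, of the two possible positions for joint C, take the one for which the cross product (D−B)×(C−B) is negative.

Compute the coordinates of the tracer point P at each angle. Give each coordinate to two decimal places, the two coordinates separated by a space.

A=(0,0), D=(5.00,0)
θ=232°: B = A + 2.00·(cos232°, sin232°) = (-1.2313, -1.5760)
θ=232°: |BD| = 6.4275
θ=232°: circle(B,7.00) ∩ circle(D,5.00): a=5.0807, h=4.8152
θ=232°:   candidates: C₊=(2.5136,4.3380) cross=30.950; C₋=(4.8750,-4.9984) cross=-30.950
θ=232°:   branch - wants cross < 0 → take C=(4.8750,-4.9984) (cross=-30.950)
θ=232°: ex = (C−B)/|BC| = (0.8723,-0.4889); ey = (0.4889,0.8723)
θ=232°: P = B + 1.81·ex + -3.34·ey = (-1.2854,-5.3745)
θ=283°: B = A + 2.00·(cos283°, sin283°) = (0.4499, -1.9487)
θ=283°: |BD| = 4.9498
θ=283°: circle(B,7.00) ∩ circle(D,5.00): a=4.8992, h=4.9997
θ=283°:   candidates: C₊=(2.9851,4.5760) cross=24.748; C₋=(6.9219,-4.6159) cross=-24.748
θ=283°:   branch - wants cross < 0 → take C=(6.9219,-4.6159) (cross=-24.748)
θ=283°: ex = (C−B)/|BC| = (0.9246,-0.3810); ey = (0.3810,0.9246)
θ=283°: P = B + 1.81·ex + -3.34·ey = (0.8508,-5.7264)

θ=232°: -1.29 -5.37
θ=283°: 0.85 -5.73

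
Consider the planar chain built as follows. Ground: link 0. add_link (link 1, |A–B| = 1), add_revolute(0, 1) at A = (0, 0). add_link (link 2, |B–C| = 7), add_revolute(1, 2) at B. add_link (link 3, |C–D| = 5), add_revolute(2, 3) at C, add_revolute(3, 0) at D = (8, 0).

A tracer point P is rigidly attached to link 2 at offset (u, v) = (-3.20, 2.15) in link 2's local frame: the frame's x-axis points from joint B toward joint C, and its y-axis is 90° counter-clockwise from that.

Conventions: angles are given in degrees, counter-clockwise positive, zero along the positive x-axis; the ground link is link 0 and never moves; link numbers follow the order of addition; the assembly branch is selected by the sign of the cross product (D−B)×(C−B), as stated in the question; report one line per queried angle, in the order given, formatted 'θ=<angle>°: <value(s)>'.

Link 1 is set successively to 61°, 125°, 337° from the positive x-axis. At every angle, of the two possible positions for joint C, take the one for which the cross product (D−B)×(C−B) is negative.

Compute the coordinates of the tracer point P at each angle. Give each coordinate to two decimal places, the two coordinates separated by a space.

A=(0,0), D=(8.00,0)
θ=61°: B = A + 1.00·(cos61°, sin61°) = (0.4848, 0.8746)
θ=61°: |BD| = 7.5659
θ=61°: circle(B,7.00) ∩ circle(D,5.00): a=5.3690, h=4.4915
θ=61°:   candidates: C₊=(6.3371,4.7154) cross=33.982; C₋=(5.2986,-4.2074) cross=-33.982
θ=61°:   branch - wants cross < 0 → take C=(5.2986,-4.2074) (cross=-33.982)
θ=61°: ex = (C−B)/|BC| = (0.6877,-0.7260); ey = (0.7260,0.6877)
θ=61°: P = B + -3.20·ex + 2.15·ey = (-0.1549,4.6764)
θ=125°: B = A + 1.00·(cos125°, sin125°) = (-0.5736, 0.8192)
θ=125°: |BD| = 8.6126
θ=125°: circle(B,7.00) ∩ circle(D,5.00): a=5.6996, h=4.0638
θ=125°:   candidates: C₊=(5.4867,4.3224) cross=35.000; C₋=(4.7137,-3.7683) cross=-35.000
θ=125°:   branch - wants cross < 0 → take C=(4.7137,-3.7683) (cross=-35.000)
θ=125°: ex = (C−B)/|BC| = (0.7553,-0.6554); ey = (0.6554,0.7553)
θ=125°: P = B + -3.20·ex + 2.15·ey = (-1.5816,4.5402)
θ=337°: B = A + 1.00·(cos337°, sin337°) = (0.9205, -0.3907)
θ=337°: |BD| = 7.0903
θ=337°: circle(B,7.00) ∩ circle(D,5.00): a=5.2376, h=4.6441
θ=337°:   candidates: C₊=(5.8942,4.5349) cross=32.928; C₋=(6.4061,-4.7391) cross=-32.928
θ=337°:   branch - wants cross < 0 → take C=(6.4061,-4.7391) (cross=-32.928)
θ=337°: ex = (C−B)/|BC| = (0.7837,-0.6212); ey = (0.6212,0.7837)
θ=337°: P = B + -3.20·ex + 2.15·ey = (-0.2516,3.2820)

θ=61°: -0.15 4.68
θ=125°: -1.58 4.54
θ=337°: -0.25 3.28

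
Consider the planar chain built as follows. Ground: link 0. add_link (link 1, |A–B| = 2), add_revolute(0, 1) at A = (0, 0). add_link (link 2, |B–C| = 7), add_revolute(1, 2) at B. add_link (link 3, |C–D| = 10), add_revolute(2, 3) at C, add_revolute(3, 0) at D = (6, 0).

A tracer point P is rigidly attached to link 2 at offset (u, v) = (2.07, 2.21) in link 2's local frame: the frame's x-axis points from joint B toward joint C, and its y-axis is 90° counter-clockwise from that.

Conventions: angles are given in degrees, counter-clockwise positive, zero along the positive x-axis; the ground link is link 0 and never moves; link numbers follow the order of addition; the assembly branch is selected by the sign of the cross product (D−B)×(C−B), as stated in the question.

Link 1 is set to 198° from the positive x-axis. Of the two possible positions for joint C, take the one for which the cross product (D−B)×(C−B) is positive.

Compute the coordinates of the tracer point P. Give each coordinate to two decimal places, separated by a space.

A=(0,0), D=(6.00,0)
B = A + 2.00·(cos198°, sin198°) = (-1.9021, -0.6180)
|BD| = 7.9262
circle(B,7.00) ∩ circle(D,10.00): a=0.7460, h=6.9601
  candidates: C₊=(-1.7011,6.3791) cross=55.168; C₋=(-0.6157,-7.4988) cross=-55.168
  branch + wants cross > 0 → take C=(-1.7011,6.3791) (cross=55.168)
ex = (C−B)/|BC| = (0.0287,0.9996); ey = (-0.9996,0.0287)
P = B + 2.07·ex + 2.21·ey = (-4.0518,1.5146)

-4.05 1.51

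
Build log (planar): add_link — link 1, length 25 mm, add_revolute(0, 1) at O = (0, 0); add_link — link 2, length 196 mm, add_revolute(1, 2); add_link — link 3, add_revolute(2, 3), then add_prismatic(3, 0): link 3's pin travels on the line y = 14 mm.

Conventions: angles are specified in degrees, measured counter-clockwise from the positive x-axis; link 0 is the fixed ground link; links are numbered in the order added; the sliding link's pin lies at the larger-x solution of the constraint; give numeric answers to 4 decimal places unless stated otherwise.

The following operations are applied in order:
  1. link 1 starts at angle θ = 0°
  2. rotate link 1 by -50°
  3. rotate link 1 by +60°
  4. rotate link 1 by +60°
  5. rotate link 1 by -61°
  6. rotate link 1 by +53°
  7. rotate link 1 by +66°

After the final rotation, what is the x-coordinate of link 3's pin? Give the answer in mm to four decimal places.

geometry: r = 25 mm, L = 196 mm, e = 14 mm; θ starts at 0°
rotate link 1 by -50°: θ ← 0° -50° = -50°
rotate link 1 by +60°: θ ← -50° +60° = 10°
rotate link 1 by +60°: θ ← 10° +60° = 70°
rotate link 1 by -61°: θ ← 70° -61° = 9°
rotate link 1 by +53°: θ ← 9° +53° = 62°
rotate link 1 by +66°: θ ← 62° +66° = 128°
crank pin P = (r cos θ, r sin θ) = (-15.391537, 19.700269)
h = r sin θ − e = 19.700269 − 14 = 5.700269
x = r cos θ + √(L² − h²) = -15.391537 + 195.917092 = 180.525555

180.5256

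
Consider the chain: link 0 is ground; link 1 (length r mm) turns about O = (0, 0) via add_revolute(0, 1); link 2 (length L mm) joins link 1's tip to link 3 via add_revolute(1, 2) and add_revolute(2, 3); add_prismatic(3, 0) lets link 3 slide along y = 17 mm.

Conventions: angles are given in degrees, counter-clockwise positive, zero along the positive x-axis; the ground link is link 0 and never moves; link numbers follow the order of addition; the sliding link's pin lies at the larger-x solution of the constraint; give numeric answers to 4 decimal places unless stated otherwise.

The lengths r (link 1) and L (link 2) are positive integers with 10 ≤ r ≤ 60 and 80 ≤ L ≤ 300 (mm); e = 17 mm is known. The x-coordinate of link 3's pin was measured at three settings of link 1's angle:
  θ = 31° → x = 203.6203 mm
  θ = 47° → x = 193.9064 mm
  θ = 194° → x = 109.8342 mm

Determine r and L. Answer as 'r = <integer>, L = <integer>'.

constraint per measurement: (x − r cos θ)² + (r sin θ − e)² = L²
subtracting the θ₁ and θ₂ equations cancels the r² and L² terms:
r = (x₁² − x₂²) / (2[(x₁cos θ₁ + e sin θ₁) − (x₂cos θ₂ + e sin θ₂)]) = 49.9999 → r = 50
L² = (x₁ − r cos θ₁)² + (r sin θ₁ − e)² = 25920.9956 → L = 161.0000 → L = 161
check at θ₃=194°: x = 109.8342 (printed 109.8342) ✓

r = 50, L = 161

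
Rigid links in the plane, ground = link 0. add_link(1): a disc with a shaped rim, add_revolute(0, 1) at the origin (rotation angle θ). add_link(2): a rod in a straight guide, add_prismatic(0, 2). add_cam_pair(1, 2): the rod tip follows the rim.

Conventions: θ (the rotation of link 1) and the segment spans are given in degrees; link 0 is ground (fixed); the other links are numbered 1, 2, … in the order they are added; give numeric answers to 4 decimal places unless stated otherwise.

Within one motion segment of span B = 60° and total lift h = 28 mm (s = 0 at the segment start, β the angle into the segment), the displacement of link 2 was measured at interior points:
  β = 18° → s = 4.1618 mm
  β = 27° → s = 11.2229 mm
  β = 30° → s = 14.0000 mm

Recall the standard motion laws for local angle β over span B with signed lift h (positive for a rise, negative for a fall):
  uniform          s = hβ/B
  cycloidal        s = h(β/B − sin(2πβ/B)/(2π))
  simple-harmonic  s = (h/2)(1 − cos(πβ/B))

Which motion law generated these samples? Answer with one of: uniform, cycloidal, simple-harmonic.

candidates at β/B = r: uniform s = h·r (linear in β); cycloidal s = h·(r − sin(2πr)/(2π)); simple-harmonic s = (h/2)(1 − cos(πr))
β=18°: printed 4.1618 | uniform 8.4000, cycloidal 4.1618, simple-harmonic 5.7710
β=27°: printed 11.2229 | uniform 12.6000, cycloidal 11.2229, simple-harmonic 11.8099
β=30°: printed 14.0000 | uniform 14.0000, cycloidal 14.0000, simple-harmonic 14.0000
only one law matches every sample → cycloidal

cycloidal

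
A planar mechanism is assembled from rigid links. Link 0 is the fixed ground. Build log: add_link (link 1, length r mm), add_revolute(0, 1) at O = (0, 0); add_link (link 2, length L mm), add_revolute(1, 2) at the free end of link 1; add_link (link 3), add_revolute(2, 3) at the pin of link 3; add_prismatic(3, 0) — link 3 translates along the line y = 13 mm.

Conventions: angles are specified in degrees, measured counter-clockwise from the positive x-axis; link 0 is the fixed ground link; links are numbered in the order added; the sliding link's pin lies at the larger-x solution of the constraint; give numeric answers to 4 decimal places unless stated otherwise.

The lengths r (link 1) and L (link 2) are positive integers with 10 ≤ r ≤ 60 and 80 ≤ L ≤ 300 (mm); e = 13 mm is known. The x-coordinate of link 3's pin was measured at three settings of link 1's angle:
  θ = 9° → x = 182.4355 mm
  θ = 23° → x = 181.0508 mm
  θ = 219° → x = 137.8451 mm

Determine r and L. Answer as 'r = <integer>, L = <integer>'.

constraint per measurement: (x − r cos θ)² + (r sin θ − e)² = L²
subtracting the θ₁ and θ₂ equations cancels the r² and L² terms:
r = (x₁² − x₂²) / (2[(x₁cos θ₁ + e sin θ₁) − (x₂cos θ₂ + e sin θ₂)]) = 24.0009 → r = 24
L² = (x₁ − r cos θ₁)² + (r sin θ₁ − e)² = 25281.0046 → L = 159.0000 → L = 159
check at θ₃=219°: x = 137.8451 (printed 137.8451) ✓

r = 24, L = 159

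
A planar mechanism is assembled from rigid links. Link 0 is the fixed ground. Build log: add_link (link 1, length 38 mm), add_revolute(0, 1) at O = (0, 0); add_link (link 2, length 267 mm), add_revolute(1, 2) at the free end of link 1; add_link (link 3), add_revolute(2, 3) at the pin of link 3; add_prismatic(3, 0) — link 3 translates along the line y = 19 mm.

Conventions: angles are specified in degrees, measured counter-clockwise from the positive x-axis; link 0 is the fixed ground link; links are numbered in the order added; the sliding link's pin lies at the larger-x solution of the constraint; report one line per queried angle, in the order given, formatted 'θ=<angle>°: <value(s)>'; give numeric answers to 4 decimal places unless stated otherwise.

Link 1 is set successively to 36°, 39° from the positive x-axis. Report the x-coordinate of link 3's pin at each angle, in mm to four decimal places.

geometry: r = 38 mm, L = 267 mm, e = 19 mm
θ=36°: crank pin P = (r cos θ, r sin θ) = (30.742646, 22.335840)
θ=36°: h = r sin θ − e = 22.335840 − 19 = 3.335840
θ=36°: x = r cos θ + √(L² − h²) = 30.742646 + 266.979161 = 297.721806
θ=39°: crank pin P = (r cos θ, r sin θ) = (29.531547, 23.914175)
θ=39°: h = r sin θ − e = 23.914175 − 19 = 4.914175
θ=39°: x = r cos θ + √(L² − h²) = 29.531547 + 266.954773 = 296.486320

θ=36°: 297.7218
θ=39°: 296.4863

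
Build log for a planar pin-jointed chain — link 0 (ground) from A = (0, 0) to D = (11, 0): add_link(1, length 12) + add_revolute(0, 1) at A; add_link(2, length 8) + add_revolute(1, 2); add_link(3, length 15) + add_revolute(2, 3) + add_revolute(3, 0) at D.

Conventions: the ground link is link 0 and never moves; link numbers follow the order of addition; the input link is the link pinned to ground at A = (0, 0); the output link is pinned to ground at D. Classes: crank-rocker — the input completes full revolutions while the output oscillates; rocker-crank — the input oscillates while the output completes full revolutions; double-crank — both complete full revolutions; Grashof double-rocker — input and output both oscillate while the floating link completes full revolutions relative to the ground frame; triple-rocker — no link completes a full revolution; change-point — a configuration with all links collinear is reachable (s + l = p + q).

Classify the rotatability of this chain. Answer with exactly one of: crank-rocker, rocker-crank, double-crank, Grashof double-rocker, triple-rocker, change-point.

lengths: ground=11, input=12, coupler=8, output=15
sorted: s=8 (shortest), l=15 (longest), p+q=23
s + l = 23 vs p + q = 23
s + l = p + q → change-point (collinear configuration reachable)

change-point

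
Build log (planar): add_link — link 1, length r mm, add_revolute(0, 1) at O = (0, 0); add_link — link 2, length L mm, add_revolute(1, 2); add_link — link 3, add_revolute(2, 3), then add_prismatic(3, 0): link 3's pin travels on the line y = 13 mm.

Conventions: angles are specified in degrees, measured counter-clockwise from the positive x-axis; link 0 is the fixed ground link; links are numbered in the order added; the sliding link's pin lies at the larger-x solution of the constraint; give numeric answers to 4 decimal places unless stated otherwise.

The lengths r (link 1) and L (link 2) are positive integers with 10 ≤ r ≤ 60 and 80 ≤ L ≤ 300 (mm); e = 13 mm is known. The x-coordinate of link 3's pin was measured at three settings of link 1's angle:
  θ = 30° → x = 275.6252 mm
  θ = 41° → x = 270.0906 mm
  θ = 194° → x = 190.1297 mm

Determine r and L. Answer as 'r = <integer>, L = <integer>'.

constraint per measurement: (x − r cos θ)² + (r sin θ − e)² = L²
subtracting the θ₁ and θ₂ equations cancels the r² and L² terms:
r = (x₁² − x₂²) / (2[(x₁cos θ₁ + e sin θ₁) − (x₂cos θ₂ + e sin θ₂)]) = 45.9998 → r = 46
L² = (x₁ − r cos θ₁)² + (r sin θ₁ − e)² = 55695.9958 → L = 236.0000 → L = 236
check at θ₃=194°: x = 190.1297 (printed 190.1297) ✓

r = 46, L = 236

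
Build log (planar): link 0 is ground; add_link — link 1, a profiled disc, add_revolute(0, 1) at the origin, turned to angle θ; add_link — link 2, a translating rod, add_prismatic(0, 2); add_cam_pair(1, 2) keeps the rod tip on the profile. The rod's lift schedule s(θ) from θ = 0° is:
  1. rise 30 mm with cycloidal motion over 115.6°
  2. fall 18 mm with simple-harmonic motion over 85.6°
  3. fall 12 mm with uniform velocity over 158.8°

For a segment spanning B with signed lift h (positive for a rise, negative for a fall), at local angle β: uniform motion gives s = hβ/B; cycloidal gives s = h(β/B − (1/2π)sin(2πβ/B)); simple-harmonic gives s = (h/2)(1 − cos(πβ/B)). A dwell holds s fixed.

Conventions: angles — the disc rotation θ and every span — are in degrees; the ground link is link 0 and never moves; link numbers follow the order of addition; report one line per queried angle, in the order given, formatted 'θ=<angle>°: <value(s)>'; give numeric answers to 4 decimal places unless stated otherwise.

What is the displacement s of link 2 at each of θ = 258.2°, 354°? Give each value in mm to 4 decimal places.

seg 1 [0°–115.6°] cycloidal, h=30: full span → s += 30 → s = 30.0000
seg 2 [115.6°–201.2°] simple-harmonic, h=-18: full span → s += -18 → s = 12.0000
seg 3 [201.2°–360°] uniform, h=-12: θ=258.2° here. β=57, B=158.8. -12·57/158.8 = -4.3073 → s = 7.6927
seg 3 [201.2°–360°] uniform, h=-12: θ=354° here. β=152.8, B=158.8. -12·152.8/158.8 = -11.5466 → s = 0.4534

θ=258.2°: 7.6927
θ=354°: 0.4534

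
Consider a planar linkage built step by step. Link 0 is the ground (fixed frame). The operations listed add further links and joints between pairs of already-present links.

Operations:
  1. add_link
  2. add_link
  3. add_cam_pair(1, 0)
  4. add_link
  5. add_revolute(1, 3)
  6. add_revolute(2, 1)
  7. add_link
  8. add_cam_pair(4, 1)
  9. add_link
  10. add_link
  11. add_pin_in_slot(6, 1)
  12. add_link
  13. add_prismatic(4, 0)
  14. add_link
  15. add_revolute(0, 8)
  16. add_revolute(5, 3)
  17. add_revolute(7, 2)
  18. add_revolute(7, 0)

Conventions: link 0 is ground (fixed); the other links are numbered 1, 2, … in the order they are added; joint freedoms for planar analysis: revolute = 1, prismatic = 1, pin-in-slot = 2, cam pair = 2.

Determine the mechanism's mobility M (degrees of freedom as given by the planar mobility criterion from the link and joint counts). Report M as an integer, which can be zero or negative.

L=1 J1=0 J2=0
add link → L=2 J1=0 J2=0
add link → L=3 J1=0 J2=0
C@1,0 dof=2 J2 → L=3 J1=0 J2=1
add link → L=4 J1=0 J2=1
R@1,3 dof=1 J1 → L=4 J1=1 J2=1
R@2,1 dof=1 J1 → L=4 J1=2 J2=1
add link → L=5 J1=2 J2=1
C@4,1 dof=2 J2 → L=5 J1=2 J2=2
add link → L=6 J1=2 J2=2
add link → L=7 J1=2 J2=2
PS@6,1 dof=2 J2 → L=7 J1=2 J2=3
add link → L=8 J1=2 J2=3
P@4,0 dof=1 J1 → L=8 J1=3 J2=3
add link → L=9 J1=3 J2=3
R@0,8 dof=1 J1 → L=9 J1=4 J2=3
R@5,3 dof=1 J1 → L=9 J1=5 J2=3
R@7,2 dof=1 J1 → L=9 J1=6 J2=3
R@7,0 dof=1 J1 → L=9 J1=7 J2=3
M=3(L−1)−2J1−J2=3·8−2·7−3=7

M = 7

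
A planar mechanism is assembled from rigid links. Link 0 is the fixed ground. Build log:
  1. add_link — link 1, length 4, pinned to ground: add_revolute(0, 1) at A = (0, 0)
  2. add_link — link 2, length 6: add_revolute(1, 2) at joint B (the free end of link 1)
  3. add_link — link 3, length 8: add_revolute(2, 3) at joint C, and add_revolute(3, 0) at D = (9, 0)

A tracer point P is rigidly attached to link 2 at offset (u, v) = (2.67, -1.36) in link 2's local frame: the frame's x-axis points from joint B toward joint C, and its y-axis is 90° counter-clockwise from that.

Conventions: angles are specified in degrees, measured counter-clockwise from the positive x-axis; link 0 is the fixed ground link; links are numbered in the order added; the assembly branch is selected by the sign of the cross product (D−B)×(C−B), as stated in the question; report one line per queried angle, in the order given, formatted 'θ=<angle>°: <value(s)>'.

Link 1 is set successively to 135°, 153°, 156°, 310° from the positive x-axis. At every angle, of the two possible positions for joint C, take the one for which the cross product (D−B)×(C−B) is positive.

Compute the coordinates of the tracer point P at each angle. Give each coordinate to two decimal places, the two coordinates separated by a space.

A=(0,0), D=(9.00,0)
θ=135°: B = A + 4.00·(cos135°, sin135°) = (-2.8284, 2.8284)
θ=135°: |BD| = 12.1619
θ=135°: circle(B,6.00) ∩ circle(D,8.00): a=4.9298, h=3.4201
θ=135°:   candidates: C₊=(2.7616,5.0082) cross=41.595; C₋=(1.1708,-1.6444) cross=-41.595
θ=135°:   branch + wants cross > 0 → take C=(2.7616,5.0082) (cross=41.595)
θ=135°: ex = (C−B)/|BC| = (0.9317,0.3633); ey = (-0.3633,0.9317)
θ=135°: P = B + 2.67·ex + -1.36·ey = (0.1532,2.5314)
θ=153°: B = A + 4.00·(cos153°, sin153°) = (-3.5640, 1.8160)
θ=153°: |BD| = 12.6946
θ=153°: circle(B,6.00) ∩ circle(D,8.00): a=5.2445, h=2.9147
θ=153°:   candidates: C₊=(2.0434,3.9505) cross=37.001; C₋=(1.2095,-1.8190) cross=-37.001
θ=153°:   branch + wants cross > 0 → take C=(2.0434,3.9505) (cross=37.001)
θ=153°: ex = (C−B)/|BC| = (0.9346,0.3558); ey = (-0.3558,0.9346)
θ=153°: P = B + 2.67·ex + -1.36·ey = (-0.5849,1.4948)
θ=156°: B = A + 4.00·(cos156°, sin156°) = (-3.6542, 1.6269)
θ=156°: |BD| = 12.7583
θ=156°: circle(B,6.00) ∩ circle(D,8.00): a=5.2818, h=2.8464
θ=156°:   candidates: C₊=(1.9475,3.7766) cross=36.316; C₋=(1.2216,-1.8698) cross=-36.316
θ=156°:   branch + wants cross > 0 → take C=(1.9475,3.7766) (cross=36.316)
θ=156°: ex = (C−B)/|BC| = (0.9336,0.3583); ey = (-0.3583,0.9336)
θ=156°: P = B + 2.67·ex + -1.36·ey = (-0.6742,1.3138)
θ=310°: B = A + 4.00·(cos310°, sin310°) = (2.5712, -3.0642)
θ=310°: |BD| = 7.1217
θ=310°: circle(B,6.00) ∩ circle(D,8.00): a=1.5951, h=5.7841
θ=310°:   candidates: C₊=(1.5224,2.8435) cross=41.193; C₋=(6.4997,-7.5992) cross=-41.193
θ=310°:   branch + wants cross > 0 → take C=(1.5224,2.8435) (cross=41.193)
θ=310°: ex = (C−B)/|BC| = (-0.1748,0.9846); ey = (-0.9846,-0.1748)
θ=310°: P = B + 2.67·ex + -1.36·ey = (3.4435,-0.1976)

θ=135°: 0.15 2.53
θ=153°: -0.58 1.49
θ=156°: -0.67 1.31
θ=310°: 3.44 -0.20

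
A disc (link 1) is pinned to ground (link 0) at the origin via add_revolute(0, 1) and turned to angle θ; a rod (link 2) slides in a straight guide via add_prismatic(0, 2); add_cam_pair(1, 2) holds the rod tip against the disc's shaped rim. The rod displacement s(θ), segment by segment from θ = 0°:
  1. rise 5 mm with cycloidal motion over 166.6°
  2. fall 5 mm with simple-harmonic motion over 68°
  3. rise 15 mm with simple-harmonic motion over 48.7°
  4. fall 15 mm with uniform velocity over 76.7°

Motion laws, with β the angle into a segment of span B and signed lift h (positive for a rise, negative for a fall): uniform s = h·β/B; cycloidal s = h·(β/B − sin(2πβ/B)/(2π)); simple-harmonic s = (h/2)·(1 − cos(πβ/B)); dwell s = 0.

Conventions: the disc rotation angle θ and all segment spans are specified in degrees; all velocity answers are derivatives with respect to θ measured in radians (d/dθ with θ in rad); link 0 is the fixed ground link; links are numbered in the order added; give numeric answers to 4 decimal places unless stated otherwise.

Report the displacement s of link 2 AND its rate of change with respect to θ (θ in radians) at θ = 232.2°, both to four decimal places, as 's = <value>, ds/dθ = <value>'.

segment 1 (0° to 166.6°, cycloidal, h = 5) is passed completely: s = 0.0000 + (5) = 5.0000
θ = 232.2° falls in segment 2 (166.6° to 234.6°, simple-harmonic, h = -5): β = 232.2 − 166.6 = 65.6°, B = 68°; Δs = -5/2·(1 − cos(π·0.9647)) = -4.9846; s = 5.0000 − 4.9846 = 0.0154
velocity in seg [166.6°–234.6°] (simple-harmonic), θ in radians: β = 65.6° = 1.1449 rad, B = 68° = 1.1868 rad; ds/dθ = (πh/(2B)) sin(πβ/B) = (π·(-5)/(2·1.1868)) sin(π·0.9647) = -0.732260 mm/rad

s = 0.0154, ds/dθ = -0.7323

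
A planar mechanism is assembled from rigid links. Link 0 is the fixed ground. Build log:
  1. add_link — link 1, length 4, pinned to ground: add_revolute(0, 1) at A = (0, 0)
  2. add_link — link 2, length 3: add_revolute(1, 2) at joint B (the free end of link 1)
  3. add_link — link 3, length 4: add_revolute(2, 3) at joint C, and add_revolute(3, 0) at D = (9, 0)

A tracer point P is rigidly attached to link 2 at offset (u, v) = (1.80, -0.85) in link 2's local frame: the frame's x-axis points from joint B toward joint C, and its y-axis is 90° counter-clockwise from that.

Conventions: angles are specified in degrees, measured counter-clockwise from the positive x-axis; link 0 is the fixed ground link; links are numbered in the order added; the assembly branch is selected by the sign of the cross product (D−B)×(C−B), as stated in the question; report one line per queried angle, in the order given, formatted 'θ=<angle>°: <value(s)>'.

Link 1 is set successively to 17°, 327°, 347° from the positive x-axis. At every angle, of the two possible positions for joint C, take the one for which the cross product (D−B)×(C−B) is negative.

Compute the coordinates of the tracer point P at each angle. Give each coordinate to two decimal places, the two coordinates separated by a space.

A=(0,0), D=(9.00,0)
θ=17°: B = A + 4.00·(cos17°, sin17°) = (3.8252, 1.1695)
θ=17°: |BD| = 5.3053
θ=17°: circle(B,3.00) ∩ circle(D,4.00): a=1.9929, h=2.2424
θ=17°:   candidates: C₊=(6.2634,2.9174) cross=11.896; C₋=(5.2748,-1.4570) cross=-11.896
θ=17°:   branch - wants cross < 0 → take C=(5.2748,-1.4570) (cross=-11.896)
θ=17°: ex = (C−B)/|BC| = (0.4832,-0.8755); ey = (0.8755,0.4832)
θ=17°: P = B + 1.80·ex + -0.85·ey = (3.9508,-0.8172)
θ=327°: B = A + 4.00·(cos327°, sin327°) = (3.3547, -2.1786)
θ=327°: |BD| = 6.0511
θ=327°: circle(B,3.00) ∩ circle(D,4.00): a=2.4471, h=1.7354
θ=327°:   candidates: C₊=(5.0129,0.3215) cross=10.501; C₋=(6.2625,-2.9165) cross=-10.501
θ=327°:   branch - wants cross < 0 → take C=(6.2625,-2.9165) (cross=-10.501)
θ=327°: ex = (C−B)/|BC| = (0.9693,-0.2460); ey = (0.2460,0.9693)
θ=327°: P = B + 1.80·ex + -0.85·ey = (4.8903,-3.4452)
θ=347°: B = A + 4.00·(cos347°, sin347°) = (3.8975, -0.8998)
θ=347°: |BD| = 5.1813
θ=347°: circle(B,3.00) ∩ circle(D,4.00): a=1.9151, h=2.3092
θ=347°:   candidates: C₊=(5.3825,1.7069) cross=11.964; C₋=(6.1845,-2.8413) cross=-11.964
θ=347°:   branch - wants cross < 0 → take C=(6.1845,-2.8413) (cross=-11.964)
θ=347°: ex = (C−B)/|BC| = (0.7623,-0.6472); ey = (0.6472,0.7623)
θ=347°: P = B + 1.80·ex + -0.85·ey = (4.7196,-2.7127)

θ=17°: 3.95 -0.82
θ=327°: 4.89 -3.45
θ=347°: 4.72 -2.71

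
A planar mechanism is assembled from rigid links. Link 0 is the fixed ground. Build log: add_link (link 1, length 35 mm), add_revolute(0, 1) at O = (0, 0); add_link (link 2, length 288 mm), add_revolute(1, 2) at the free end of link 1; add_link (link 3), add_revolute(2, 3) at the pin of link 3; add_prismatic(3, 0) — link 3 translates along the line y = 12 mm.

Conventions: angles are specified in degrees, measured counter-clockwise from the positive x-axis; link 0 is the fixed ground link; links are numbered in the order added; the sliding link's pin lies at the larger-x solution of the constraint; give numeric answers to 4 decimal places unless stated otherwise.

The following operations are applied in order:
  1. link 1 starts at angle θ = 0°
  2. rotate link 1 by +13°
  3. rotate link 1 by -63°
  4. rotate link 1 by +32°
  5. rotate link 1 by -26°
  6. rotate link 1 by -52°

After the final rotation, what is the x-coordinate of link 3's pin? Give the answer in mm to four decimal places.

geometry: r = 35 mm, L = 288 mm, e = 12 mm; θ starts at 0°
rotate link 1 by +13°: θ ← 0° +13° = 13°
rotate link 1 by -63°: θ ← 13° -63° = -50°
rotate link 1 by +32°: θ ← -50° +32° = -18°
rotate link 1 by -26°: θ ← -18° -26° = -44°
rotate link 1 by -52°: θ ← -44° -52° = -96°
crank pin P = (r cos θ, r sin θ) = (-3.658496, -34.808266)
h = r sin θ − e = -34.808266 − 12 = -46.808266
x = r cos θ + √(L² − h²) = -3.658496 + 284.170699 = 280.512203

280.5122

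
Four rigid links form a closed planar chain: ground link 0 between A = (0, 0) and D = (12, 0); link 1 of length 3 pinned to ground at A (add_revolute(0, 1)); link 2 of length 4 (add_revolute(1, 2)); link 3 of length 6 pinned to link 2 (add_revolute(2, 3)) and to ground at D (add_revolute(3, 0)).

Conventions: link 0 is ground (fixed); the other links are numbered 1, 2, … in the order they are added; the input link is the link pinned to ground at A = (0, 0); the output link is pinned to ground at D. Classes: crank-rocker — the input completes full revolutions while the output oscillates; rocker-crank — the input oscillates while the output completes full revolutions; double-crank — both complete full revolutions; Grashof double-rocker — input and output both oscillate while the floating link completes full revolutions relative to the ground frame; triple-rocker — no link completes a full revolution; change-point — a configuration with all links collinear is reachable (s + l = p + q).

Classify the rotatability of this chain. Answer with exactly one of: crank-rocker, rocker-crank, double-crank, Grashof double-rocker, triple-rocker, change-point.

lengths: ground=12, input=3, coupler=4, output=6
sorted: s=3 (shortest), l=12 (longest), p+q=10
s + l = 15 vs p + q = 10
s + l > p + q → non-Grashof → no link fully rotates → triple-rocker

triple-rocker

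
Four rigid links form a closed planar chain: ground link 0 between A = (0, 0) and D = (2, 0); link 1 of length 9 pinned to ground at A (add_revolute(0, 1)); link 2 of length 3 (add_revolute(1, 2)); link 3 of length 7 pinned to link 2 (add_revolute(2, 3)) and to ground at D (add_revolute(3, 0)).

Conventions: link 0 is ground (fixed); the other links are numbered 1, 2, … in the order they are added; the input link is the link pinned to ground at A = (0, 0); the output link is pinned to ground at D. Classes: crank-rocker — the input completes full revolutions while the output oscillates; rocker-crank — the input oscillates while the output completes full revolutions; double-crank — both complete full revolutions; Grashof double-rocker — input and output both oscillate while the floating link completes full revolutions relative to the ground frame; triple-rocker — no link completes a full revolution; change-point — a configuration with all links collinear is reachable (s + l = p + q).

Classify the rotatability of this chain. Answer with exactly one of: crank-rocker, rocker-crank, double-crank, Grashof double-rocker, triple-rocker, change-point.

lengths: ground=2, input=9, coupler=3, output=7
sorted: s=2 (shortest), l=9 (longest), p+q=10
s + l = 11 vs p + q = 10
s + l > p + q → non-Grashof → no link fully rotates → triple-rocker

triple-rocker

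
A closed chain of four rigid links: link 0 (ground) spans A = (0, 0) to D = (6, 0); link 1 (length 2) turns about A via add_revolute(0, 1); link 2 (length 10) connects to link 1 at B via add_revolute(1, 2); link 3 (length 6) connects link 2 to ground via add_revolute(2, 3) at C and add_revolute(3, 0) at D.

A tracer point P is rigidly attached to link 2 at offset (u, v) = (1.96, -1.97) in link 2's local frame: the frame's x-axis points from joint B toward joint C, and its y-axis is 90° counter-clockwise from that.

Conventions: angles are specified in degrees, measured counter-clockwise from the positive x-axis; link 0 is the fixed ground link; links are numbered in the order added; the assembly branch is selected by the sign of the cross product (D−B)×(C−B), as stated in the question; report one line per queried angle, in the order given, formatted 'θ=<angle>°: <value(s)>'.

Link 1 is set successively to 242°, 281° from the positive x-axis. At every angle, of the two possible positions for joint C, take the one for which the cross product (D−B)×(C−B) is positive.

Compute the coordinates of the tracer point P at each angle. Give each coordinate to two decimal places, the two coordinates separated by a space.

A=(0,0), D=(6.00,0)
θ=242°: B = A + 2.00·(cos242°, sin242°) = (-0.9389, -1.7659)
θ=242°: |BD| = 7.1601
θ=242°: circle(B,10.00) ∩ circle(D,6.00): a=8.0493, h=5.9338
θ=242°:   candidates: C₊=(5.3982,5.9697) cross=42.486; C₋=(8.3251,-5.5312) cross=-42.486
θ=242°:   branch + wants cross > 0 → take C=(5.3982,5.9697) (cross=42.486)
θ=242°: ex = (C−B)/|BC| = (0.6337,0.7736); ey = (-0.7736,0.6337)
θ=242°: P = B + 1.96·ex + -1.97·ey = (1.8271,-1.4981)
θ=281°: B = A + 2.00·(cos281°, sin281°) = (0.3816, -1.9633)
θ=281°: |BD| = 5.9515
θ=281°: circle(B,10.00) ∩ circle(D,6.00): a=8.3525, h=5.4986
θ=281°:   candidates: C₊=(6.4528,5.9829) cross=32.725; C₋=(10.0805,-4.3988) cross=-32.725
θ=281°:   branch + wants cross > 0 → take C=(6.4528,5.9829) (cross=32.725)
θ=281°: ex = (C−B)/|BC| = (0.6071,0.7946); ey = (-0.7946,0.6071)
θ=281°: P = B + 1.96·ex + -1.97·ey = (3.1370,-1.6018)

θ=242°: 1.83 -1.50
θ=281°: 3.14 -1.60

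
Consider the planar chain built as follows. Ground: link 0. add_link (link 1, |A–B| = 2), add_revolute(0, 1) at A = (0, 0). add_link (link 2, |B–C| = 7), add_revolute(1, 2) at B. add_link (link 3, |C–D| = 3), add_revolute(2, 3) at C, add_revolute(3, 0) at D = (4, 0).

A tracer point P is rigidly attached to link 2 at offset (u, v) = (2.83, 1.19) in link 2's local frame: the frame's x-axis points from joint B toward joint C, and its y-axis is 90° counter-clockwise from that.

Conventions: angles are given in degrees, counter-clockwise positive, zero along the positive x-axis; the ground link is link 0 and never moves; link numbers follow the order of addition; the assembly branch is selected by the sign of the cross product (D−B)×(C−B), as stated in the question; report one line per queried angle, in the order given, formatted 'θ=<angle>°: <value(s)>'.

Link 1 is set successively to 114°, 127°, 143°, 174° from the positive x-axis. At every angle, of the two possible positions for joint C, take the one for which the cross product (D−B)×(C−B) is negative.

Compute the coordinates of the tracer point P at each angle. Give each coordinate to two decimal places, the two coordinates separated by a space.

A=(0,0), D=(4.00,0)
θ=114°: B = A + 2.00·(cos114°, sin114°) = (-0.8135, 1.8271)
θ=114°: |BD| = 5.1486
θ=114°: circle(B,7.00) ∩ circle(D,3.00): a=6.4589, h=2.6987
θ=114°:   candidates: C₊=(6.1827,2.0581) cross=13.895; C₋=(4.2673,-2.9881) cross=-13.895
θ=114°:   branch - wants cross < 0 → take C=(4.2673,-2.9881) (cross=-13.895)
θ=114°: ex = (C−B)/|BC| = (0.7258,-0.6879); ey = (0.6879,0.7258)
θ=114°: P = B + 2.83·ex + 1.19·ey = (2.0592,0.7441)
θ=127°: B = A + 2.00·(cos127°, sin127°) = (-1.2036, 1.5973)
θ=127°: |BD| = 5.4433
θ=127°: circle(B,7.00) ∩ circle(D,3.00): a=6.3959, h=2.8447
θ=127°:   candidates: C₊=(5.7455,2.4400) cross=15.485; C₋=(4.0759,-2.9990) cross=-15.485
θ=127°:   branch - wants cross < 0 → take C=(4.0759,-2.9990) (cross=-15.485)
θ=127°: ex = (C−B)/|BC| = (0.7542,-0.6566); ey = (0.6566,0.7542)
θ=127°: P = B + 2.83·ex + 1.19·ey = (1.7122,0.6366)
θ=143°: B = A + 2.00·(cos143°, sin143°) = (-1.5973, 1.2036)
θ=143°: |BD| = 5.7252
θ=143°: circle(B,7.00) ∩ circle(D,3.00): a=6.3559, h=2.9330
θ=143°:   candidates: C₊=(5.2332,2.7348) cross=16.792; C₋=(4.0000,-3.0000) cross=-16.792
θ=143°:   branch - wants cross < 0 → take C=(4.0000,-3.0000) (cross=-16.792)
θ=143°: ex = (C−B)/|BC| = (0.7996,-0.6005); ey = (0.6005,0.7996)
θ=143°: P = B + 2.83·ex + 1.19·ey = (1.3802,0.4557)
θ=174°: B = A + 2.00·(cos174°, sin174°) = (-1.9890, 0.2091)
θ=174°: |BD| = 5.9927
θ=174°: circle(B,7.00) ∩ circle(D,3.00): a=6.3337, h=2.9806
θ=174°:   candidates: C₊=(4.4448,2.9668) cross=17.862; C₋=(4.2369,-2.9906) cross=-17.862
θ=174°:   branch - wants cross < 0 → take C=(4.2369,-2.9906) (cross=-17.862)
θ=174°: ex = (C−B)/|BC| = (0.8894,-0.4571); ey = (0.4571,0.8894)
θ=174°: P = B + 2.83·ex + 1.19·ey = (1.0720,-0.0261)

θ=114°: 2.06 0.74
θ=127°: 1.71 0.64
θ=143°: 1.38 0.46
θ=174°: 1.07 -0.03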